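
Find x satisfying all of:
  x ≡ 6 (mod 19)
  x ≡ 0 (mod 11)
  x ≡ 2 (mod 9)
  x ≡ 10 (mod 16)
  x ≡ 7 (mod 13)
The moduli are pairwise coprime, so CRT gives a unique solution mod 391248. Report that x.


Product of moduli M = 19 · 11 · 9 · 16 · 13 = 391248.
Merge one congruence at a time:
  Start: x ≡ 6 (mod 19).
  Combine with x ≡ 0 (mod 11); new modulus lcm = 209.
    Write x = 6 + 19·t and substitute into x ≡ 0 (mod 11): 19·t ≡ 0 − 6 = -6 (mod 11).
    Reduce coefficients mod 11: 8·t ≡ 5 (mod 11).
    The inverse of 8 mod 11 is 7 (since 8·7 = 56 = 5·11 + 1), so t ≡ 7·5 = 35 ≡ 2 (mod 11).
    Then x = 6 + 19·2 = 44, valid modulo lcm(19, 11) = 209: x ≡ 44 (mod 209).
  Combine with x ≡ 2 (mod 9); new modulus lcm = 1881.
    Write x = 44 + 209·t and substitute into x ≡ 2 (mod 9): 209·t ≡ 2 − 44 = -42 (mod 9).
    Reduce coefficients mod 9: 2·t ≡ 3 (mod 9).
    The inverse of 2 mod 9 is 5 (since 2·5 = 10 = 1·9 + 1), so t ≡ 5·3 = 15 ≡ 6 (mod 9).
    Then x = 44 + 209·6 = 1298, valid modulo lcm(209, 9) = 1881: x ≡ 1298 (mod 1881).
  Combine with x ≡ 10 (mod 16); new modulus lcm = 30096.
    Write x = 1298 + 1881·t and substitute into x ≡ 10 (mod 16): 1881·t ≡ 10 − 1298 = -1288 (mod 16).
    Reduce coefficients mod 16: 9·t ≡ 8 (mod 16).
    The inverse of 9 mod 16 is 9 (since 9·9 = 81 = 5·16 + 1), so t ≡ 9·8 = 72 ≡ 8 (mod 16).
    Then x = 1298 + 1881·8 = 16346, valid modulo lcm(1881, 16) = 30096: x ≡ 16346 (mod 30096).
  Combine with x ≡ 7 (mod 13); new modulus lcm = 391248.
    Write x = 16346 + 30096·t and substitute into x ≡ 7 (mod 13): 30096·t ≡ 7 − 16346 = -16339 (mod 13).
    Reduce coefficients mod 13: 1·t ≡ 2 (mod 13).
    So t ≡ 2 (mod 13).
    Then x = 16346 + 30096·2 = 76538, valid modulo lcm(30096, 13) = 391248: x ≡ 76538 (mod 391248).
Verify against each original: 76538 mod 19 = 6, 76538 mod 11 = 0, 76538 mod 9 = 2, 76538 mod 16 = 10, 76538 mod 13 = 7.

x ≡ 76538 (mod 391248).


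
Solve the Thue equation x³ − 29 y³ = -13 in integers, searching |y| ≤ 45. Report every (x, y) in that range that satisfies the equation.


The equation is x³ - 29y³ = -13. For fixed y, x³ = 29·y³ − 13, so a solution requires the RHS to be a perfect cube.
Strategy: iterate y from -45 to 45, compute RHS = 29·y³ − 13, and check whether it is a (positive or negative) perfect cube.
Check small values of y:
  y = 0: RHS = -13 is not a perfect cube.
  y = 1: RHS = 16 is not a perfect cube.
  y = -1: RHS = -42 is not a perfect cube.
  y = 2: RHS = 219 is not a perfect cube.
  y = -2: RHS = -245 is not a perfect cube.
  y = 3: RHS = 770 is not a perfect cube.
  y = -3: RHS = -796 is not a perfect cube.
Continuing the search up to |y| = 45 finds no solutions either.
No (x, y) in the scanned range satisfies the equation.

No integer solutions with |y| ≤ 45.


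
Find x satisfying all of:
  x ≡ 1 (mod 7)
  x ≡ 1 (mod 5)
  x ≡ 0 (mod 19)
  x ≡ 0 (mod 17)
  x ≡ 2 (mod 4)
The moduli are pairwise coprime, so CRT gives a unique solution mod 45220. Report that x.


Product of moduli M = 7 · 5 · 19 · 17 · 4 = 45220.
Merge one congruence at a time:
  Start: x ≡ 1 (mod 7).
  Combine with x ≡ 1 (mod 5); new modulus lcm = 35.
    Write x = 1 + 7·t and substitute into x ≡ 1 (mod 5): 7·t ≡ 1 − 1 = 0 (mod 5).
    Reduce coefficients mod 5: 2·t ≡ 0 (mod 5).
    The inverse of 2 mod 5 is 3 (since 2·3 = 6 = 1·5 + 1), so t ≡ 3·0 = 0 ≡ 0 (mod 5).
    Then x = 1 + 7·0 = 1, valid modulo lcm(7, 5) = 35: x ≡ 1 (mod 35).
  Combine with x ≡ 0 (mod 19); new modulus lcm = 665.
    Write x = 1 + 35·t and substitute into x ≡ 0 (mod 19): 35·t ≡ 0 − 1 = -1 (mod 19).
    Reduce coefficients mod 19: 16·t ≡ 18 (mod 19).
    The inverse of 16 mod 19 is 6 (since 16·6 = 96 = 5·19 + 1), so t ≡ 6·18 = 108 ≡ 13 (mod 19).
    Then x = 1 + 35·13 = 456, valid modulo lcm(35, 19) = 665: x ≡ 456 (mod 665).
  Combine with x ≡ 0 (mod 17); new modulus lcm = 11305.
    Write x = 456 + 665·t and substitute into x ≡ 0 (mod 17): 665·t ≡ 0 − 456 = -456 (mod 17).
    Reduce coefficients mod 17: 2·t ≡ 3 (mod 17).
    The inverse of 2 mod 17 is 9 (since 2·9 = 18 = 1·17 + 1), so t ≡ 9·3 = 27 ≡ 10 (mod 17).
    Then x = 456 + 665·10 = 7106, valid modulo lcm(665, 17) = 11305: x ≡ 7106 (mod 11305).
  Combine with x ≡ 2 (mod 4); new modulus lcm = 45220.
    Write x = 7106 + 11305·t and substitute into x ≡ 2 (mod 4): 11305·t ≡ 2 − 7106 = -7104 (mod 4).
    Reduce coefficients mod 4: 1·t ≡ 0 (mod 4).
    So t ≡ 0 (mod 4).
    Then x = 7106 + 11305·0 = 7106, valid modulo lcm(11305, 4) = 45220: x ≡ 7106 (mod 45220).
Verify against each original: 7106 mod 7 = 1, 7106 mod 5 = 1, 7106 mod 19 = 0, 7106 mod 17 = 0, 7106 mod 4 = 2.

x ≡ 7106 (mod 45220).


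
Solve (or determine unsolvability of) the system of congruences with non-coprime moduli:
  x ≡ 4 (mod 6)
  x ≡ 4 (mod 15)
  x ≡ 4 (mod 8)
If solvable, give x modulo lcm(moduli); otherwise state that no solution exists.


Moduli 6, 15, 8 are not pairwise coprime, so CRT works modulo lcm(m_i) when all pairwise compatibility conditions hold.
Pairwise compatibility: gcd(m_i, m_j) must divide a_i - a_j for every pair.
Merge one congruence at a time:
  Start: x ≡ 4 (mod 6).
  Combine with x ≡ 4 (mod 15): gcd(6, 15) = 3; 4 - 4 = 0, which IS divisible by 3, so compatible.
    Write x = 4 + 6·t and substitute into x ≡ 4 (mod 15): 6·t ≡ 4 − 4 = 0 (mod 15).
    Divide the congruence (and modulus) by g = 3: 2·t ≡ 0 (mod 5).
    The inverse of 2 mod 5 is 3 (since 2·3 = 6 = 1·5 + 1), so t ≡ 3·0 = 0 ≡ 0 (mod 5).
    Then x = 4 + 6·0 = 4, valid modulo lcm(6, 15) = 30: x ≡ 4 (mod 30).
  Combine with x ≡ 4 (mod 8): gcd(30, 8) = 2; 4 - 4 = 0, which IS divisible by 2, so compatible.
    Write x = 4 + 30·t and substitute into x ≡ 4 (mod 8): 30·t ≡ 4 − 4 = 0 (mod 8).
    Divide the congruence (and modulus) by g = 2: 15·t ≡ 0 (mod 4).
    Reduce coefficients mod 4: 3·t ≡ 0 (mod 4).
    The inverse of 3 mod 4 is 3 (since 3·3 = 9 = 2·4 + 1), so t ≡ 3·0 = 0 ≡ 0 (mod 4).
    Then x = 4 + 30·0 = 4, valid modulo lcm(30, 8) = 120: x ≡ 4 (mod 120).
Verify: 4 mod 6 = 4, 4 mod 15 = 4, 4 mod 8 = 4.

x ≡ 4 (mod 120).


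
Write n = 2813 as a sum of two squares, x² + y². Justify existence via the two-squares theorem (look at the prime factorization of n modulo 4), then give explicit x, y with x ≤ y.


Step 1: Factor n = 2813 = 29 · 97.
Step 2: Check the mod-4 condition on each prime factor: 29 ≡ 1 (mod 4), exponent 1; 97 ≡ 1 (mod 4), exponent 1.
All primes ≡ 3 (mod 4) appear to even exponent (or don't appear), so by the two-squares theorem n IS expressible as a sum of two squares.
Step 3: Build a representation. Here n = 29 · 97 is a product of primes ≡ 1 (mod 4). Each prime p ≡ 1 (mod 4) is itself a sum of two squares; find a² by testing p − a² for a perfect square:
  29: 29 − 1² = 28, 29 − 2² = 25 = 5² ⇒ 29 = 2² + 5².
  97: 97 − 1² = 96, 97 − 2² = 93, 97 − 3² = 88, 97 − 4² = 81 = 9² ⇒ 97 = 4² + 9².
  Combine using the Brahmagupta–Fibonacci identity (a² + b²)(c² + d²) = (ac − bd)² + (ad + bc)² = (ac + bd)² + (ad − bc)²:
  29 · 97 = 2813: from (2² + 5²)(4² + 9²), take (2·4 − 5·9, 2·9 + 5·4) = (8 − 45, 18 + 20) = (-37, 38); dropping signs (only squares matter) gives (37, 38); check 37² + 38² = 1369 + 1444 = 2813 ✓.
Step 4: Order so x ≤ y and verify: 37² + 38² = 1369 + 1444 = 2813 = n. ✓

n = 2813 = 37² + 38² (one valid representation with x ≤ y).


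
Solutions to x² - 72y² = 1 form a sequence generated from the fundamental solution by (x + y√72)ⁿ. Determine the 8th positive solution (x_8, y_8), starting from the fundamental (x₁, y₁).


Step 1: Find the fundamental solution (x₁, y₁) of x² - 72y² = 1.
  Expand √72 as a continued fraction. a₀ = ⌊√72⌋ = 8; iterate m_{k+1} = d_k·a_k − m_k, d_{k+1} = (72 − m_{k+1}²)/d_k, a_{k+1} = ⌊(a₀ + m_{k+1})/d_{k+1}⌋ (starting m₀ = 0, d₀ = 1), with convergents p_k = a_k·p_{k-1} + p_{k-2}, q_k = a_k·q_{k-1} + q_{k-2} (p₋₁ = 1, q₋₁ = 0):
  k = 0: a₀ = 8; p₀/q₀ = 8/1; p₀² − 72·q₀² = 64 − 72 = -8.
  k = 1: m = 8, d = 8, a = ⌊(8 + 8)/8⌋ = 2; p/q = (2·8 + 1)/(2·1 + 0) = 17/2; p² − 72·q² = 289 − 288 = 1.
  The first convergent with p² − 72·q² = 1 gives the fundamental solution (x₁, y₁) = (17, 2).
Step 2: Apply the recurrence (x_{n+1}, y_{n+1}) = (x₁x_n + 72y₁y_n, x₁y_n + y₁x_n) repeatedly.
  From (x_1, y_1) = (17, 2): x_2 = 17·17 + 72·2·2 = 577; y_2 = 17·2 + 2·17 = 68.
  From (x_2, y_2) = (577, 68): x_3 = 17·577 + 72·2·68 = 19601; y_3 = 17·68 + 2·577 = 2310.
  From (x_3, y_3) = (19601, 2310): x_4 = 17·19601 + 72·2·2310 = 665857; y_4 = 17·2310 + 2·19601 = 78472.
  From (x_4, y_4) = (665857, 78472): x_5 = 17·665857 + 72·2·78472 = 22619537; y_5 = 17·78472 + 2·665857 = 2665738.
  From (x_5, y_5) = (22619537, 2665738): x_6 = 17·22619537 + 72·2·2665738 = 768398401; y_6 = 17·2665738 + 2·22619537 = 90556620.
  From (x_6, y_6) = (768398401, 90556620): x_7 = 17·768398401 + 72·2·90556620 = 26102926097; y_7 = 17·90556620 + 2·768398401 = 3076259342.
  From (x_7, y_7) = (26102926097, 3076259342): x_8 = 17·26102926097 + 72·2·3076259342 = 886731088897; y_8 = 17·3076259342 + 2·26102926097 = 104502261008.
Step 3: Verify x_8² - 72·y_8² = 786292024016459316676609 - 786292024016459316676608 = 1 (should be 1). ✓

(x_1, y_1) = (17, 2); (x_8, y_8) = (886731088897, 104502261008).


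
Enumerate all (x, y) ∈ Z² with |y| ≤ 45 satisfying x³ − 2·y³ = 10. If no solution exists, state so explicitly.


The equation is x³ - 2y³ = 10. For fixed y, x³ = 2·y³ + 10, so a solution requires the RHS to be a perfect cube.
Strategy: iterate y from -45 to 45, compute RHS = 2·y³ + 10, and check whether it is a (positive or negative) perfect cube.
Check small values of y:
  y = 0: RHS = 10 is not a perfect cube.
  y = 1: RHS = 12 is not a perfect cube.
  y = -1: RHS = 8 = (2)³ ⇒ x = 2 works.
  y = 2: RHS = 26 is not a perfect cube.
  y = -2: RHS = -6 is not a perfect cube.
  y = 3: RHS = 64 = (4)³ ⇒ x = 4 works.
  y = -3: RHS = -44 is not a perfect cube.
Continuing the search up to |y| = 45 finds no further solutions beyond those listed.
Collected solutions: (2, -1), (4, 3).

Solutions (with |y| ≤ 45): (2, -1), (4, 3).


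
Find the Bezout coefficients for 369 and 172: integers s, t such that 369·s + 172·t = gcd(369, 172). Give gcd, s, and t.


Euclidean algorithm on (369, 172) — divide until remainder is 0:
  369 = 2 · 172 + 25
  172 = 6 · 25 + 22
  25 = 1 · 22 + 3
  22 = 7 · 3 + 1
  3 = 3 · 1 + 0
gcd(369, 172) = 1.
Track Bezout coefficients alongside the remainders: start with r₀ = 369 = a·1 + b·0 (s = 1, t = 0) and r₁ = 172 = a·0 + b·1 (s = 0, t = 1); each new remainder r_{k+1} = r_{k-1} − q_k·r_k inherits s_{k+1} = s_{k-1} − q_k·s_k, t_{k+1} = t_{k-1} − q_k·t_k, so r_k = a·s_k + b·t_k at every step:
  q = 2: r = 25, s = 1 − 2·0 = 1, t = 0 − 2·1 = -2  (check: 369·1 + 172·(-2) = 25)
  q = 6: r = 22, s = 0 − 6·1 = -6, t = 1 − 6·(-2) = 13  (check: 369·(-6) + 172·13 = 22)
  q = 1: r = 3, s = 1 − 1·(-6) = 7, t = -2 − 1·13 = -15  (check: 369·7 + 172·(-15) = 3)
  q = 7: r = 1, s = -6 − 7·7 = -55, t = 13 − 7·(-15) = 118  (check: 369·(-55) + 172·118 = 1)
The row with r = 1 (the gcd) gives the Bezout coefficients s = -55, t = 118.
Result: 369 · (-55) + 172 · (118) = 1.

gcd(369, 172) = 1; s = -55, t = 118 (check: 369·(-55) + 172·118 = 1).


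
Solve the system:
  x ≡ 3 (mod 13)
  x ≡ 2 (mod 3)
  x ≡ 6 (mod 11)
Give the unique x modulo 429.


Moduli 13, 3, 11 are pairwise coprime; by CRT there is a unique solution modulo M = 13 · 3 · 11 = 429.
Solve pairwise, accumulating the modulus:
  Start with x ≡ 3 (mod 13).
  Combine with x ≡ 2 (mod 3): since gcd(13, 3) = 1, we get a unique residue mod 39.
    Write x = 3 + 13·t and substitute into x ≡ 2 (mod 3): 13·t ≡ 2 − 3 = -1 (mod 3).
    Reduce coefficients mod 3: 1·t ≡ 2 (mod 3).
    So t ≡ 2 (mod 3).
    Then x = 3 + 13·2 = 29, valid modulo lcm(13, 3) = 39: x ≡ 29 (mod 39).
  Combine with x ≡ 6 (mod 11): since gcd(39, 11) = 1, we get a unique residue mod 429.
    Write x = 29 + 39·t and substitute into x ≡ 6 (mod 11): 39·t ≡ 6 − 29 = -23 (mod 11).
    Reduce coefficients mod 11: 6·t ≡ 10 (mod 11).
    The inverse of 6 mod 11 is 2 (since 6·2 = 12 = 1·11 + 1), so t ≡ 2·10 = 20 ≡ 9 (mod 11).
    Then x = 29 + 39·9 = 380, valid modulo lcm(39, 11) = 429: x ≡ 380 (mod 429).
Verify: 380 mod 13 = 3 ✓, 380 mod 3 = 2 ✓, 380 mod 11 = 6 ✓.

x ≡ 380 (mod 429).


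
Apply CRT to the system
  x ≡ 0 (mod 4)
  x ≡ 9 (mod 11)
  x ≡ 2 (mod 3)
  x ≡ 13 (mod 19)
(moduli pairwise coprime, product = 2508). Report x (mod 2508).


Product of moduli M = 4 · 11 · 3 · 19 = 2508.
Merge one congruence at a time:
  Start: x ≡ 0 (mod 4).
  Combine with x ≡ 9 (mod 11); new modulus lcm = 44.
    Write x = 0 + 4·t and substitute into x ≡ 9 (mod 11): 4·t ≡ 9 − 0 = 9 (mod 11).
    The inverse of 4 mod 11 is 3 (since 4·3 = 12 = 1·11 + 1), so t ≡ 3·9 = 27 ≡ 5 (mod 11).
    Then x = 0 + 4·5 = 20, valid modulo lcm(4, 11) = 44: x ≡ 20 (mod 44).
  Combine with x ≡ 2 (mod 3); new modulus lcm = 132.
    Write x = 20 + 44·t and substitute into x ≡ 2 (mod 3): 44·t ≡ 2 − 20 = -18 (mod 3).
    Reduce coefficients mod 3: 2·t ≡ 0 (mod 3).
    The inverse of 2 mod 3 is 2 (since 2·2 = 4 = 1·3 + 1), so t ≡ 2·0 = 0 ≡ 0 (mod 3).
    Then x = 20 + 44·0 = 20, valid modulo lcm(44, 3) = 132: x ≡ 20 (mod 132).
  Combine with x ≡ 13 (mod 19); new modulus lcm = 2508.
    Write x = 20 + 132·t and substitute into x ≡ 13 (mod 19): 132·t ≡ 13 − 20 = -7 (mod 19).
    Reduce coefficients mod 19: 18·t ≡ 12 (mod 19).
    The inverse of 18 mod 19 is 18 (since 18·18 = 324 = 17·19 + 1), so t ≡ 18·12 = 216 ≡ 7 (mod 19).
    Then x = 20 + 132·7 = 944, valid modulo lcm(132, 19) = 2508: x ≡ 944 (mod 2508).
Verify against each original: 944 mod 4 = 0, 944 mod 11 = 9, 944 mod 3 = 2, 944 mod 19 = 13.

x ≡ 944 (mod 2508).


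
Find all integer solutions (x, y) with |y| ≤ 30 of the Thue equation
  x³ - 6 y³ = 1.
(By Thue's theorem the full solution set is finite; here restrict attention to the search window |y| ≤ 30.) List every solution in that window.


The equation is x³ - 6y³ = 1. For fixed y, x³ = 6·y³ + 1, so a solution requires the RHS to be a perfect cube.
Strategy: iterate y from -30 to 30, compute RHS = 6·y³ + 1, and check whether it is a (positive or negative) perfect cube.
Check small values of y:
  y = 0: RHS = 1 = (1)³ ⇒ x = 1 works.
  y = 1: RHS = 7 is not a perfect cube.
  y = -1: RHS = -5 is not a perfect cube.
  y = 2: RHS = 49 is not a perfect cube.
  y = -2: RHS = -47 is not a perfect cube.
  y = 3: RHS = 163 is not a perfect cube.
  y = -3: RHS = -161 is not a perfect cube.
Continuing the search up to |y| = 30 finds no further solutions beyond those listed.
Collected solutions: (1, 0).

Solutions (with |y| ≤ 30): (1, 0).


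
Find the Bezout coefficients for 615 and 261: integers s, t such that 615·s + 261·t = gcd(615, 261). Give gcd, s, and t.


Euclidean algorithm on (615, 261) — divide until remainder is 0:
  615 = 2 · 261 + 93
  261 = 2 · 93 + 75
  93 = 1 · 75 + 18
  75 = 4 · 18 + 3
  18 = 6 · 3 + 0
gcd(615, 261) = 3.
Track Bezout coefficients alongside the remainders: start with r₀ = 615 = a·1 + b·0 (s = 1, t = 0) and r₁ = 261 = a·0 + b·1 (s = 0, t = 1); each new remainder r_{k+1} = r_{k-1} − q_k·r_k inherits s_{k+1} = s_{k-1} − q_k·s_k, t_{k+1} = t_{k-1} − q_k·t_k, so r_k = a·s_k + b·t_k at every step:
  q = 2: r = 93, s = 1 − 2·0 = 1, t = 0 − 2·1 = -2  (check: 615·1 + 261·(-2) = 93)
  q = 2: r = 75, s = 0 − 2·1 = -2, t = 1 − 2·(-2) = 5  (check: 615·(-2) + 261·5 = 75)
  q = 1: r = 18, s = 1 − 1·(-2) = 3, t = -2 − 1·5 = -7  (check: 615·3 + 261·(-7) = 18)
  q = 4: r = 3, s = -2 − 4·3 = -14, t = 5 − 4·(-7) = 33  (check: 615·(-14) + 261·33 = 3)
The row with r = 3 (the gcd) gives the Bezout coefficients s = -14, t = 33.
Result: 615 · (-14) + 261 · (33) = 3.

gcd(615, 261) = 3; s = -14, t = 33 (check: 615·(-14) + 261·33 = 3).


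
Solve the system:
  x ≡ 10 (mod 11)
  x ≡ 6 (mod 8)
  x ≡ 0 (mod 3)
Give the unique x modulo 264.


Moduli 11, 8, 3 are pairwise coprime; by CRT there is a unique solution modulo M = 11 · 8 · 3 = 264.
Solve pairwise, accumulating the modulus:
  Start with x ≡ 10 (mod 11).
  Combine with x ≡ 6 (mod 8): since gcd(11, 8) = 1, we get a unique residue mod 88.
    Write x = 10 + 11·t and substitute into x ≡ 6 (mod 8): 11·t ≡ 6 − 10 = -4 (mod 8).
    Reduce coefficients mod 8: 3·t ≡ 4 (mod 8).
    The inverse of 3 mod 8 is 3 (since 3·3 = 9 = 1·8 + 1), so t ≡ 3·4 = 12 ≡ 4 (mod 8).
    Then x = 10 + 11·4 = 54, valid modulo lcm(11, 8) = 88: x ≡ 54 (mod 88).
  Combine with x ≡ 0 (mod 3): since gcd(88, 3) = 1, we get a unique residue mod 264.
    Write x = 54 + 88·t and substitute into x ≡ 0 (mod 3): 88·t ≡ 0 − 54 = -54 (mod 3).
    Reduce coefficients mod 3: 1·t ≡ 0 (mod 3).
    So t ≡ 0 (mod 3).
    Then x = 54 + 88·0 = 54, valid modulo lcm(88, 3) = 264: x ≡ 54 (mod 264).
Verify: 54 mod 11 = 10 ✓, 54 mod 8 = 6 ✓, 54 mod 3 = 0 ✓.

x ≡ 54 (mod 264).


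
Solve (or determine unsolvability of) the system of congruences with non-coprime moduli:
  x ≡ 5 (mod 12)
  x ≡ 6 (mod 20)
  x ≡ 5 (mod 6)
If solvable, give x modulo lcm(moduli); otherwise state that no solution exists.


Moduli 12, 20, 6 are not pairwise coprime, so CRT works modulo lcm(m_i) when all pairwise compatibility conditions hold.
Pairwise compatibility: gcd(m_i, m_j) must divide a_i - a_j for every pair.
Merge one congruence at a time:
  Start: x ≡ 5 (mod 12).
  Combine with x ≡ 6 (mod 20): gcd(12, 20) = 4, and 6 - 5 = 1 is NOT divisible by 4.
    ⇒ system is inconsistent (no integer solution).

No solution (the system is inconsistent).


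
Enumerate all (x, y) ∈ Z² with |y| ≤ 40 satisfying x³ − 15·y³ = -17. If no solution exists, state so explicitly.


The equation is x³ - 15y³ = -17. For fixed y, x³ = 15·y³ − 17, so a solution requires the RHS to be a perfect cube.
Strategy: iterate y from -40 to 40, compute RHS = 15·y³ − 17, and check whether it is a (positive or negative) perfect cube.
Check small values of y:
  y = 0: RHS = -17 is not a perfect cube.
  y = 1: RHS = -2 is not a perfect cube.
  y = -1: RHS = -32 is not a perfect cube.
  y = 2: RHS = 103 is not a perfect cube.
  y = -2: RHS = -137 is not a perfect cube.
  y = 3: RHS = 388 is not a perfect cube.
  y = -3: RHS = -422 is not a perfect cube.
Continuing the search up to |y| = 40 finds no solutions either.
No (x, y) in the scanned range satisfies the equation.

No integer solutions with |y| ≤ 40.


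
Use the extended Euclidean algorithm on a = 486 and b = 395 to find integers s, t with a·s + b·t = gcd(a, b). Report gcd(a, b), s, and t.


Euclidean algorithm on (486, 395) — divide until remainder is 0:
  486 = 1 · 395 + 91
  395 = 4 · 91 + 31
  91 = 2 · 31 + 29
  31 = 1 · 29 + 2
  29 = 14 · 2 + 1
  2 = 2 · 1 + 0
gcd(486, 395) = 1.
Track Bezout coefficients alongside the remainders: start with r₀ = 486 = a·1 + b·0 (s = 1, t = 0) and r₁ = 395 = a·0 + b·1 (s = 0, t = 1); each new remainder r_{k+1} = r_{k-1} − q_k·r_k inherits s_{k+1} = s_{k-1} − q_k·s_k, t_{k+1} = t_{k-1} − q_k·t_k, so r_k = a·s_k + b·t_k at every step:
  q = 1: r = 91, s = 1 − 1·0 = 1, t = 0 − 1·1 = -1  (check: 486·1 + 395·(-1) = 91)
  q = 4: r = 31, s = 0 − 4·1 = -4, t = 1 − 4·(-1) = 5  (check: 486·(-4) + 395·5 = 31)
  q = 2: r = 29, s = 1 − 2·(-4) = 9, t = -1 − 2·5 = -11  (check: 486·9 + 395·(-11) = 29)
  q = 1: r = 2, s = -4 − 1·9 = -13, t = 5 − 1·(-11) = 16  (check: 486·(-13) + 395·16 = 2)
  q = 14: r = 1, s = 9 − 14·(-13) = 191, t = -11 − 14·16 = -235  (check: 486·191 + 395·(-235) = 1)
The row with r = 1 (the gcd) gives the Bezout coefficients s = 191, t = -235.
Result: 486 · (191) + 395 · (-235) = 1.

gcd(486, 395) = 1; s = 191, t = -235 (check: 486·191 + 395·(-235) = 1).


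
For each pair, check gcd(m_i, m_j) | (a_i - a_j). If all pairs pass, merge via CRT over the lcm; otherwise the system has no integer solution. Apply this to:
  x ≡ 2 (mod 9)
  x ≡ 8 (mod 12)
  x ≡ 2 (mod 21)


Moduli 9, 12, 21 are not pairwise coprime, so CRT works modulo lcm(m_i) when all pairwise compatibility conditions hold.
Pairwise compatibility: gcd(m_i, m_j) must divide a_i - a_j for every pair.
Merge one congruence at a time:
  Start: x ≡ 2 (mod 9).
  Combine with x ≡ 8 (mod 12): gcd(9, 12) = 3; 8 - 2 = 6, which IS divisible by 3, so compatible.
    Write x = 2 + 9·t and substitute into x ≡ 8 (mod 12): 9·t ≡ 8 − 2 = 6 (mod 12).
    Divide the congruence (and modulus) by g = 3: 3·t ≡ 2 (mod 4).
    The inverse of 3 mod 4 is 3 (since 3·3 = 9 = 2·4 + 1), so t ≡ 3·2 = 6 ≡ 2 (mod 4).
    Then x = 2 + 9·2 = 20, valid modulo lcm(9, 12) = 36: x ≡ 20 (mod 36).
  Combine with x ≡ 2 (mod 21): gcd(36, 21) = 3; 2 - 20 = -18, which IS divisible by 3, so compatible.
    Write x = 20 + 36·t and substitute into x ≡ 2 (mod 21): 36·t ≡ 2 − 20 = -18 (mod 21).
    Divide the congruence (and modulus) by g = 3: 12·t ≡ -6 (mod 7).
    Reduce coefficients mod 7: 5·t ≡ 1 (mod 7).
    The inverse of 5 mod 7 is 3 (since 5·3 = 15 = 2·7 + 1), so t ≡ 3·1 = 3 ≡ 3 (mod 7).
    Then x = 20 + 36·3 = 128, valid modulo lcm(36, 21) = 252: x ≡ 128 (mod 252).
Verify: 128 mod 9 = 2, 128 mod 12 = 8, 128 mod 21 = 2.

x ≡ 128 (mod 252).


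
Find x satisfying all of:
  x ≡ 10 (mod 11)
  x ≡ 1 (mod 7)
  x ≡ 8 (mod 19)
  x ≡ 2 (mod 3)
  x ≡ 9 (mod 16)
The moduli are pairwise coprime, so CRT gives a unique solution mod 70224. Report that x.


Product of moduli M = 11 · 7 · 19 · 3 · 16 = 70224.
Merge one congruence at a time:
  Start: x ≡ 10 (mod 11).
  Combine with x ≡ 1 (mod 7); new modulus lcm = 77.
    Write x = 10 + 11·t and substitute into x ≡ 1 (mod 7): 11·t ≡ 1 − 10 = -9 (mod 7).
    Reduce coefficients mod 7: 4·t ≡ 5 (mod 7).
    The inverse of 4 mod 7 is 2 (since 4·2 = 8 = 1·7 + 1), so t ≡ 2·5 = 10 ≡ 3 (mod 7).
    Then x = 10 + 11·3 = 43, valid modulo lcm(11, 7) = 77: x ≡ 43 (mod 77).
  Combine with x ≡ 8 (mod 19); new modulus lcm = 1463.
    Write x = 43 + 77·t and substitute into x ≡ 8 (mod 19): 77·t ≡ 8 − 43 = -35 (mod 19).
    Reduce coefficients mod 19: 1·t ≡ 3 (mod 19).
    So t ≡ 3 (mod 19).
    Then x = 43 + 77·3 = 274, valid modulo lcm(77, 19) = 1463: x ≡ 274 (mod 1463).
  Combine with x ≡ 2 (mod 3); new modulus lcm = 4389.
    Write x = 274 + 1463·t and substitute into x ≡ 2 (mod 3): 1463·t ≡ 2 − 274 = -272 (mod 3).
    Reduce coefficients mod 3: 2·t ≡ 1 (mod 3).
    The inverse of 2 mod 3 is 2 (since 2·2 = 4 = 1·3 + 1), so t ≡ 2·1 = 2 ≡ 2 (mod 3).
    Then x = 274 + 1463·2 = 3200, valid modulo lcm(1463, 3) = 4389: x ≡ 3200 (mod 4389).
  Combine with x ≡ 9 (mod 16); new modulus lcm = 70224.
    Write x = 3200 + 4389·t and substitute into x ≡ 9 (mod 16): 4389·t ≡ 9 − 3200 = -3191 (mod 16).
    Reduce coefficients mod 16: 5·t ≡ 9 (mod 16).
    The inverse of 5 mod 16 is 13 (since 5·13 = 65 = 4·16 + 1), so t ≡ 13·9 = 117 ≡ 5 (mod 16).
    Then x = 3200 + 4389·5 = 25145, valid modulo lcm(4389, 16) = 70224: x ≡ 25145 (mod 70224).
Verify against each original: 25145 mod 11 = 10, 25145 mod 7 = 1, 25145 mod 19 = 8, 25145 mod 3 = 2, 25145 mod 16 = 9.

x ≡ 25145 (mod 70224).


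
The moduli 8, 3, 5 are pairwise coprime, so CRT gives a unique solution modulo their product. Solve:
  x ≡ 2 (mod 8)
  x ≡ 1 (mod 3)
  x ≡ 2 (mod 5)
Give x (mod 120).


Moduli 8, 3, 5 are pairwise coprime; by CRT there is a unique solution modulo M = 8 · 3 · 5 = 120.
Solve pairwise, accumulating the modulus:
  Start with x ≡ 2 (mod 8).
  Combine with x ≡ 1 (mod 3): since gcd(8, 3) = 1, we get a unique residue mod 24.
    Write x = 2 + 8·t and substitute into x ≡ 1 (mod 3): 8·t ≡ 1 − 2 = -1 (mod 3).
    Reduce coefficients mod 3: 2·t ≡ 2 (mod 3).
    The inverse of 2 mod 3 is 2 (since 2·2 = 4 = 1·3 + 1), so t ≡ 2·2 = 4 ≡ 1 (mod 3).
    Then x = 2 + 8·1 = 10, valid modulo lcm(8, 3) = 24: x ≡ 10 (mod 24).
  Combine with x ≡ 2 (mod 5): since gcd(24, 5) = 1, we get a unique residue mod 120.
    Write x = 10 + 24·t and substitute into x ≡ 2 (mod 5): 24·t ≡ 2 − 10 = -8 (mod 5).
    Reduce coefficients mod 5: 4·t ≡ 2 (mod 5).
    The inverse of 4 mod 5 is 4 (since 4·4 = 16 = 3·5 + 1), so t ≡ 4·2 = 8 ≡ 3 (mod 5).
    Then x = 10 + 24·3 = 82, valid modulo lcm(24, 5) = 120: x ≡ 82 (mod 120).
Verify: 82 mod 8 = 2 ✓, 82 mod 3 = 1 ✓, 82 mod 5 = 2 ✓.

x ≡ 82 (mod 120).


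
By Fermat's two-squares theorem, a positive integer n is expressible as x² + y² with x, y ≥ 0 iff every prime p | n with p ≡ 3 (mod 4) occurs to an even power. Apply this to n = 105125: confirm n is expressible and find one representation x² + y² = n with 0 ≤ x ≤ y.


Step 1: Factor n = 105125 = 5^3 · 29^2.
Step 2: Check the mod-4 condition on each prime factor: 5 ≡ 1 (mod 4), exponent 3; 29 ≡ 1 (mod 4), exponent 2.
All primes ≡ 3 (mod 4) appear to even exponent (or don't appear), so by the two-squares theorem n IS expressible as a sum of two squares.
Step 3: Build a representation. Group n = k² · m with k = 5 and m = 5 · 29 · 29 = 4205 (a product of primes ≡ 1 (mod 4)); a representation of m scales to one of n via (k·x)² + (k·y)² = k²(x² + y²). Each prime p ≡ 1 (mod 4) is itself a sum of two squares; find a² by testing p − a² for a perfect square:
  5: 5 − 1² = 4 = 2² ⇒ 5 = 1² + 2².
  29: 29 − 1² = 28, 29 − 2² = 25 = 5² ⇒ 29 = 2² + 5².
  Combine using the Brahmagupta–Fibonacci identity (a² + b²)(c² + d²) = (ac − bd)² + (ad + bc)² = (ac + bd)² + (ad − bc)²:
  5 · 29 = 145: from (1² + 2²)(2² + 5²), take (1·2 − 2·5, 1·5 + 2·2) = (2 − 10, 5 + 4) = (-8, 9); dropping signs (only squares matter) gives (8, 9); check 8² + 9² = 64 + 81 = 145 ✓.
  145 · 29 = 4205: from (8² + 9²)(2² + 5²), take (8·2 − 9·5, 8·5 + 9·2) = (16 − 45, 40 + 18) = (-29, 58); dropping signs (only squares matter) gives (29, 58); check 29² + 58² = 841 + 3364 = 4205 ✓.
  Scale by k = 5: (5·29, 5·58) = (145, 290).
Step 4: Order so x ≤ y and verify: 145² + 290² = 21025 + 84100 = 105125 = n. ✓

n = 105125 = 145² + 290² (one valid representation with x ≤ y).


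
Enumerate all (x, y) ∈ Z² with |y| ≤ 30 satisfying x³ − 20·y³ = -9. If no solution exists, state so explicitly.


The equation is x³ - 20y³ = -9. For fixed y, x³ = 20·y³ − 9, so a solution requires the RHS to be a perfect cube.
Strategy: iterate y from -30 to 30, compute RHS = 20·y³ − 9, and check whether it is a (positive or negative) perfect cube.
Check small values of y:
  y = 0: RHS = -9 is not a perfect cube.
  y = 1: RHS = 11 is not a perfect cube.
  y = -1: RHS = -29 is not a perfect cube.
  y = 2: RHS = 151 is not a perfect cube.
  y = -2: RHS = -169 is not a perfect cube.
  y = 3: RHS = 531 is not a perfect cube.
  y = -3: RHS = -549 is not a perfect cube.
Continuing the search up to |y| = 30 finds no solutions either.
No (x, y) in the scanned range satisfies the equation.

No integer solutions with |y| ≤ 30.


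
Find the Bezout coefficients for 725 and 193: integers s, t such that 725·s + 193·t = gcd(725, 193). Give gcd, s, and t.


Euclidean algorithm on (725, 193) — divide until remainder is 0:
  725 = 3 · 193 + 146
  193 = 1 · 146 + 47
  146 = 3 · 47 + 5
  47 = 9 · 5 + 2
  5 = 2 · 2 + 1
  2 = 2 · 1 + 0
gcd(725, 193) = 1.
Track Bezout coefficients alongside the remainders: start with r₀ = 725 = a·1 + b·0 (s = 1, t = 0) and r₁ = 193 = a·0 + b·1 (s = 0, t = 1); each new remainder r_{k+1} = r_{k-1} − q_k·r_k inherits s_{k+1} = s_{k-1} − q_k·s_k, t_{k+1} = t_{k-1} − q_k·t_k, so r_k = a·s_k + b·t_k at every step:
  q = 3: r = 146, s = 1 − 3·0 = 1, t = 0 − 3·1 = -3  (check: 725·1 + 193·(-3) = 146)
  q = 1: r = 47, s = 0 − 1·1 = -1, t = 1 − 1·(-3) = 4  (check: 725·(-1) + 193·4 = 47)
  q = 3: r = 5, s = 1 − 3·(-1) = 4, t = -3 − 3·4 = -15  (check: 725·4 + 193·(-15) = 5)
  q = 9: r = 2, s = -1 − 9·4 = -37, t = 4 − 9·(-15) = 139  (check: 725·(-37) + 193·139 = 2)
  q = 2: r = 1, s = 4 − 2·(-37) = 78, t = -15 − 2·139 = -293  (check: 725·78 + 193·(-293) = 1)
The row with r = 1 (the gcd) gives the Bezout coefficients s = 78, t = -293.
Result: 725 · (78) + 193 · (-293) = 1.

gcd(725, 193) = 1; s = 78, t = -293 (check: 725·78 + 193·(-293) = 1).


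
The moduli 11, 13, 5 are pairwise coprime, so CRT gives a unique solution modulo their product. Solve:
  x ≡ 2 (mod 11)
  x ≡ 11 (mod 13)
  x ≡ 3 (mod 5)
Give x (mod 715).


Moduli 11, 13, 5 are pairwise coprime; by CRT there is a unique solution modulo M = 11 · 13 · 5 = 715.
Solve pairwise, accumulating the modulus:
  Start with x ≡ 2 (mod 11).
  Combine with x ≡ 11 (mod 13): since gcd(11, 13) = 1, we get a unique residue mod 143.
    Write x = 2 + 11·t and substitute into x ≡ 11 (mod 13): 11·t ≡ 11 − 2 = 9 (mod 13).
    The inverse of 11 mod 13 is 6 (since 11·6 = 66 = 5·13 + 1), so t ≡ 6·9 = 54 ≡ 2 (mod 13).
    Then x = 2 + 11·2 = 24, valid modulo lcm(11, 13) = 143: x ≡ 24 (mod 143).
  Combine with x ≡ 3 (mod 5): since gcd(143, 5) = 1, we get a unique residue mod 715.
    Write x = 24 + 143·t and substitute into x ≡ 3 (mod 5): 143·t ≡ 3 − 24 = -21 (mod 5).
    Reduce coefficients mod 5: 3·t ≡ 4 (mod 5).
    The inverse of 3 mod 5 is 2 (since 3·2 = 6 = 1·5 + 1), so t ≡ 2·4 = 8 ≡ 3 (mod 5).
    Then x = 24 + 143·3 = 453, valid modulo lcm(143, 5) = 715: x ≡ 453 (mod 715).
Verify: 453 mod 11 = 2 ✓, 453 mod 13 = 11 ✓, 453 mod 5 = 3 ✓.

x ≡ 453 (mod 715).


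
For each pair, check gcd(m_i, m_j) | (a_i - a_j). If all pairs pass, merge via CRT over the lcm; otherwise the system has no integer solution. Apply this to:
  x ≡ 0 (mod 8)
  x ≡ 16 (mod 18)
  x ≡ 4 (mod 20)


Moduli 8, 18, 20 are not pairwise coprime, so CRT works modulo lcm(m_i) when all pairwise compatibility conditions hold.
Pairwise compatibility: gcd(m_i, m_j) must divide a_i - a_j for every pair.
Merge one congruence at a time:
  Start: x ≡ 0 (mod 8).
  Combine with x ≡ 16 (mod 18): gcd(8, 18) = 2; 16 - 0 = 16, which IS divisible by 2, so compatible.
    Write x = 0 + 8·t and substitute into x ≡ 16 (mod 18): 8·t ≡ 16 − 0 = 16 (mod 18).
    Divide the congruence (and modulus) by g = 2: 4·t ≡ 8 (mod 9).
    The inverse of 4 mod 9 is 7 (since 4·7 = 28 = 3·9 + 1), so t ≡ 7·8 = 56 ≡ 2 (mod 9).
    Then x = 0 + 8·2 = 16, valid modulo lcm(8, 18) = 72: x ≡ 16 (mod 72).
  Combine with x ≡ 4 (mod 20): gcd(72, 20) = 4; 4 - 16 = -12, which IS divisible by 4, so compatible.
    Write x = 16 + 72·t and substitute into x ≡ 4 (mod 20): 72·t ≡ 4 − 16 = -12 (mod 20).
    Divide the congruence (and modulus) by g = 4: 18·t ≡ -3 (mod 5).
    Reduce coefficients mod 5: 3·t ≡ 2 (mod 5).
    The inverse of 3 mod 5 is 2 (since 3·2 = 6 = 1·5 + 1), so t ≡ 2·2 = 4 ≡ 4 (mod 5).
    Then x = 16 + 72·4 = 304, valid modulo lcm(72, 20) = 360: x ≡ 304 (mod 360).
Verify: 304 mod 8 = 0, 304 mod 18 = 16, 304 mod 20 = 4.

x ≡ 304 (mod 360).


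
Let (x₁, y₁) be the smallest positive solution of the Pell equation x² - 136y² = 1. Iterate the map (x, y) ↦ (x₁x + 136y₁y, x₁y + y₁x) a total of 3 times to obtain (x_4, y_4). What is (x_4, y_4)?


Step 1: Find the fundamental solution (x₁, y₁) of x² - 136y² = 1.
  Expand √136 as a continued fraction. a₀ = ⌊√136⌋ = 11; iterate m_{k+1} = d_k·a_k − m_k, d_{k+1} = (136 − m_{k+1}²)/d_k, a_{k+1} = ⌊(a₀ + m_{k+1})/d_{k+1}⌋ (starting m₀ = 0, d₀ = 1), with convergents p_k = a_k·p_{k-1} + p_{k-2}, q_k = a_k·q_{k-1} + q_{k-2} (p₋₁ = 1, q₋₁ = 0):
  k = 0: a₀ = 11; p₀/q₀ = 11/1; p₀² − 136·q₀² = 121 − 136 = -15.
  k = 1: m = 11, d = 15, a = ⌊(11 + 11)/15⌋ = 1; p/q = (1·11 + 1)/(1·1 + 0) = 12/1; p² − 136·q² = 144 − 136 = 8.
  k = 2: m = 4, d = 8, a = ⌊(11 + 4)/8⌋ = 1; p/q = (1·12 + 11)/(1·1 + 1) = 23/2; p² − 136·q² = 529 − 544 = -15.
  k = 3: m = 4, d = 15, a = ⌊(11 + 4)/15⌋ = 1; p/q = (1·23 + 12)/(1·2 + 1) = 35/3; p² − 136·q² = 1225 − 1224 = 1.
  The first convergent with p² − 136·q² = 1 gives the fundamental solution (x₁, y₁) = (35, 3).
Step 2: Apply the recurrence (x_{n+1}, y_{n+1}) = (x₁x_n + 136y₁y_n, x₁y_n + y₁x_n) repeatedly.
  From (x_1, y_1) = (35, 3): x_2 = 35·35 + 136·3·3 = 2449; y_2 = 35·3 + 3·35 = 210.
  From (x_2, y_2) = (2449, 210): x_3 = 35·2449 + 136·3·210 = 171395; y_3 = 35·210 + 3·2449 = 14697.
  From (x_3, y_3) = (171395, 14697): x_4 = 35·171395 + 136·3·14697 = 11995201; y_4 = 35·14697 + 3·171395 = 1028580.
Step 3: Verify x_4² - 136·y_4² = 143884847030401 - 143884847030400 = 1 (should be 1). ✓

(x_1, y_1) = (35, 3); (x_4, y_4) = (11995201, 1028580).


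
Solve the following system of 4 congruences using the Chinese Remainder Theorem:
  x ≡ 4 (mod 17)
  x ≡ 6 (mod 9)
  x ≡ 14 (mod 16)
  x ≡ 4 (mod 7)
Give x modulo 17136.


Product of moduli M = 17 · 9 · 16 · 7 = 17136.
Merge one congruence at a time:
  Start: x ≡ 4 (mod 17).
  Combine with x ≡ 6 (mod 9); new modulus lcm = 153.
    Write x = 4 + 17·t and substitute into x ≡ 6 (mod 9): 17·t ≡ 6 − 4 = 2 (mod 9).
    Reduce coefficients mod 9: 8·t ≡ 2 (mod 9).
    The inverse of 8 mod 9 is 8 (since 8·8 = 64 = 7·9 + 1), so t ≡ 8·2 = 16 ≡ 7 (mod 9).
    Then x = 4 + 17·7 = 123, valid modulo lcm(17, 9) = 153: x ≡ 123 (mod 153).
  Combine with x ≡ 14 (mod 16); new modulus lcm = 2448.
    Write x = 123 + 153·t and substitute into x ≡ 14 (mod 16): 153·t ≡ 14 − 123 = -109 (mod 16).
    Reduce coefficients mod 16: 9·t ≡ 3 (mod 16).
    The inverse of 9 mod 16 is 9 (since 9·9 = 81 = 5·16 + 1), so t ≡ 9·3 = 27 ≡ 11 (mod 16).
    Then x = 123 + 153·11 = 1806, valid modulo lcm(153, 16) = 2448: x ≡ 1806 (mod 2448).
  Combine with x ≡ 4 (mod 7); new modulus lcm = 17136.
    Write x = 1806 + 2448·t and substitute into x ≡ 4 (mod 7): 2448·t ≡ 4 − 1806 = -1802 (mod 7).
    Reduce coefficients mod 7: 5·t ≡ 4 (mod 7).
    The inverse of 5 mod 7 is 3 (since 5·3 = 15 = 2·7 + 1), so t ≡ 3·4 = 12 ≡ 5 (mod 7).
    Then x = 1806 + 2448·5 = 14046, valid modulo lcm(2448, 7) = 17136: x ≡ 14046 (mod 17136).
Verify against each original: 14046 mod 17 = 4, 14046 mod 9 = 6, 14046 mod 16 = 14, 14046 mod 7 = 4.

x ≡ 14046 (mod 17136).


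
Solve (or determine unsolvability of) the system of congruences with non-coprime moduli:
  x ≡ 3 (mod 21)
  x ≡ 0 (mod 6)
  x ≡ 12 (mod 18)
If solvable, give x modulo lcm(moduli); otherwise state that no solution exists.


Moduli 21, 6, 18 are not pairwise coprime, so CRT works modulo lcm(m_i) when all pairwise compatibility conditions hold.
Pairwise compatibility: gcd(m_i, m_j) must divide a_i - a_j for every pair.
Merge one congruence at a time:
  Start: x ≡ 3 (mod 21).
  Combine with x ≡ 0 (mod 6): gcd(21, 6) = 3; 0 - 3 = -3, which IS divisible by 3, so compatible.
    Write x = 3 + 21·t and substitute into x ≡ 0 (mod 6): 21·t ≡ 0 − 3 = -3 (mod 6).
    Divide the congruence (and modulus) by g = 3: 7·t ≡ -1 (mod 2).
    Reduce coefficients mod 2: 1·t ≡ 1 (mod 2).
    So t ≡ 1 (mod 2).
    Then x = 3 + 21·1 = 24, valid modulo lcm(21, 6) = 42: x ≡ 24 (mod 42).
  Combine with x ≡ 12 (mod 18): gcd(42, 18) = 6; 12 - 24 = -12, which IS divisible by 6, so compatible.
    Write x = 24 + 42·t and substitute into x ≡ 12 (mod 18): 42·t ≡ 12 − 24 = -12 (mod 18).
    Divide the congruence (and modulus) by g = 6: 7·t ≡ -2 (mod 3).
    Reduce coefficients mod 3: 1·t ≡ 1 (mod 3).
    So t ≡ 1 (mod 3).
    Then x = 24 + 42·1 = 66, valid modulo lcm(42, 18) = 126: x ≡ 66 (mod 126).
Verify: 66 mod 21 = 3, 66 mod 6 = 0, 66 mod 18 = 12.

x ≡ 66 (mod 126).


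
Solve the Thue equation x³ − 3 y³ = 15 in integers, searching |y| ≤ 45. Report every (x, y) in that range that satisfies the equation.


The equation is x³ - 3y³ = 15. For fixed y, x³ = 3·y³ + 15, so a solution requires the RHS to be a perfect cube.
Strategy: iterate y from -45 to 45, compute RHS = 3·y³ + 15, and check whether it is a (positive or negative) perfect cube.
Check small values of y:
  y = 0: RHS = 15 is not a perfect cube.
  y = 1: RHS = 18 is not a perfect cube.
  y = -1: RHS = 12 is not a perfect cube.
  y = 2: RHS = 39 is not a perfect cube.
  y = -2: RHS = -9 is not a perfect cube.
  y = 3: RHS = 96 is not a perfect cube.
  y = -3: RHS = -66 is not a perfect cube.
Continuing the search up to |y| = 45 finds no solutions either.
No (x, y) in the scanned range satisfies the equation.

No integer solutions with |y| ≤ 45.


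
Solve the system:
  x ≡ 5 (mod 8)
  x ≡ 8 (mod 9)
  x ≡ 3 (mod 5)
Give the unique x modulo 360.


Moduli 8, 9, 5 are pairwise coprime; by CRT there is a unique solution modulo M = 8 · 9 · 5 = 360.
Solve pairwise, accumulating the modulus:
  Start with x ≡ 5 (mod 8).
  Combine with x ≡ 8 (mod 9): since gcd(8, 9) = 1, we get a unique residue mod 72.
    Write x = 5 + 8·t and substitute into x ≡ 8 (mod 9): 8·t ≡ 8 − 5 = 3 (mod 9).
    The inverse of 8 mod 9 is 8 (since 8·8 = 64 = 7·9 + 1), so t ≡ 8·3 = 24 ≡ 6 (mod 9).
    Then x = 5 + 8·6 = 53, valid modulo lcm(8, 9) = 72: x ≡ 53 (mod 72).
  Combine with x ≡ 3 (mod 5): since gcd(72, 5) = 1, we get a unique residue mod 360.
    Write x = 53 + 72·t and substitute into x ≡ 3 (mod 5): 72·t ≡ 3 − 53 = -50 (mod 5).
    Reduce coefficients mod 5: 2·t ≡ 0 (mod 5).
    The inverse of 2 mod 5 is 3 (since 2·3 = 6 = 1·5 + 1), so t ≡ 3·0 = 0 ≡ 0 (mod 5).
    Then x = 53 + 72·0 = 53, valid modulo lcm(72, 5) = 360: x ≡ 53 (mod 360).
Verify: 53 mod 8 = 5 ✓, 53 mod 9 = 8 ✓, 53 mod 5 = 3 ✓.

x ≡ 53 (mod 360).


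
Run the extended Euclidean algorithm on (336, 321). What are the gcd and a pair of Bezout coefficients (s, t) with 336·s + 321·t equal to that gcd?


Euclidean algorithm on (336, 321) — divide until remainder is 0:
  336 = 1 · 321 + 15
  321 = 21 · 15 + 6
  15 = 2 · 6 + 3
  6 = 2 · 3 + 0
gcd(336, 321) = 3.
Track Bezout coefficients alongside the remainders: start with r₀ = 336 = a·1 + b·0 (s = 1, t = 0) and r₁ = 321 = a·0 + b·1 (s = 0, t = 1); each new remainder r_{k+1} = r_{k-1} − q_k·r_k inherits s_{k+1} = s_{k-1} − q_k·s_k, t_{k+1} = t_{k-1} − q_k·t_k, so r_k = a·s_k + b·t_k at every step:
  q = 1: r = 15, s = 1 − 1·0 = 1, t = 0 − 1·1 = -1  (check: 336·1 + 321·(-1) = 15)
  q = 21: r = 6, s = 0 − 21·1 = -21, t = 1 − 21·(-1) = 22  (check: 336·(-21) + 321·22 = 6)
  q = 2: r = 3, s = 1 − 2·(-21) = 43, t = -1 − 2·22 = -45  (check: 336·43 + 321·(-45) = 3)
The row with r = 3 (the gcd) gives the Bezout coefficients s = 43, t = -45.
Result: 336 · (43) + 321 · (-45) = 3.

gcd(336, 321) = 3; s = 43, t = -45 (check: 336·43 + 321·(-45) = 3).


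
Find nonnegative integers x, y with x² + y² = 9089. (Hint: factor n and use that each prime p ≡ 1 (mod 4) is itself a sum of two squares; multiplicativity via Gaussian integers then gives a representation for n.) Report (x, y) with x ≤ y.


Step 1: Factor n = 9089 = 61 · 149.
Step 2: Check the mod-4 condition on each prime factor: 61 ≡ 1 (mod 4), exponent 1; 149 ≡ 1 (mod 4), exponent 1.
All primes ≡ 3 (mod 4) appear to even exponent (or don't appear), so by the two-squares theorem n IS expressible as a sum of two squares.
Step 3: Build a representation. Here n = 61 · 149 is a product of primes ≡ 1 (mod 4). Each prime p ≡ 1 (mod 4) is itself a sum of two squares; find a² by testing p − a² for a perfect square:
  61: 61 − 1² = 60, 61 − 2² = 57, 61 − 3² = 52, 61 − 4² = 45, 61 − 5² = 36 = 6² ⇒ 61 = 5² + 6².
  149: 149 − 1² = 148, 149 − 2² = 145, 149 − 3² = 140, 149 − 4² = 133, 149 − 5² = 124, 149 − 6² = 113, 149 − 7² = 100 = 10² ⇒ 149 = 7² + 10².
  Combine using the Brahmagupta–Fibonacci identity (a² + b²)(c² + d²) = (ac − bd)² + (ad + bc)² = (ac + bd)² + (ad − bc)²:
  61 · 149 = 9089: from (5² + 6²)(7² + 10²), take (5·7 − 6·10, 5·10 + 6·7) = (35 − 60, 50 + 42) = (-25, 92); dropping signs (only squares matter) gives (25, 92); check 25² + 92² = 625 + 8464 = 9089 ✓.
Step 4: Order so x ≤ y and verify: 25² + 92² = 625 + 8464 = 9089 = n. ✓

n = 9089 = 25² + 92² (one valid representation with x ≤ y).
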